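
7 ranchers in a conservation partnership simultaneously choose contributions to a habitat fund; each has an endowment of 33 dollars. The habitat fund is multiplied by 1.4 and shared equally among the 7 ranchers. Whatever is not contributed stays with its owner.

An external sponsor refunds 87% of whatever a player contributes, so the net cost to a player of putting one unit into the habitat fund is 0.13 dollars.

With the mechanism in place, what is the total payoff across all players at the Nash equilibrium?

The effective private return per unit is now (1.4/7) / 0.13 = 1.5385 > 1, so every player's dominant strategy flips to full contribution.
At the Nash equilibrium everyone contributes 33. Group total payoff = 7 × (33 × 0.87 + 1.4 × 33) = 524.37.

524.37 dollars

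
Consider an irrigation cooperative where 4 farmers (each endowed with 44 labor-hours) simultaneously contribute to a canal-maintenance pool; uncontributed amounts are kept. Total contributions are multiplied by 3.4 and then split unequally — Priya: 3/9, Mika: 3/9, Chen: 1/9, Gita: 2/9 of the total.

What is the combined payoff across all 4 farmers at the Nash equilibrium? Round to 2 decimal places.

Player j's private return per contributed unit is 3.4 × (j's share). Contributing is weakly dominant for j when that share is at least 1/3.4 = 0.2941, and contributing 0 is dominant otherwise.
The shares above 0.2941 belong to Priya and Mika, contributing 44 each; the remaining 2 contribute 0. Total contributed: 88.
The canal-maintenance pool pays out 3.4 × 88 = 299.20 in total (split across the unequal shares, but the aggregate is all that matters for the group sum).
The 2 free-riders keep 44 each, adding 88. Group total = 88 + 299.20 = 387.20.

387.20 labor-hours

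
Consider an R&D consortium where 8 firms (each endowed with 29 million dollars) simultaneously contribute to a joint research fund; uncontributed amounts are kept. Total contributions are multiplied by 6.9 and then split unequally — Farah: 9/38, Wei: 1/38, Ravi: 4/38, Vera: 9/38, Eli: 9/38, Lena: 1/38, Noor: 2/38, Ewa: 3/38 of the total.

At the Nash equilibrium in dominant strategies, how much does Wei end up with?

Player j's private return per contributed unit is 6.9 × (j's share). Contributing is weakly dominant for j when that share is at least 1/6.9 = 0.1449, and contributing 0 is dominant otherwise.
Farah, Vera and Eli are above the threshold, contributing 29 each; the remaining 5 contribute 0. Total contributed: 87.
Wei keeps 29 and receives 6.9 × 87 × 1/38 = 15.80 from the joint research fund, for a payoff of 44.80.

44.80 million dollars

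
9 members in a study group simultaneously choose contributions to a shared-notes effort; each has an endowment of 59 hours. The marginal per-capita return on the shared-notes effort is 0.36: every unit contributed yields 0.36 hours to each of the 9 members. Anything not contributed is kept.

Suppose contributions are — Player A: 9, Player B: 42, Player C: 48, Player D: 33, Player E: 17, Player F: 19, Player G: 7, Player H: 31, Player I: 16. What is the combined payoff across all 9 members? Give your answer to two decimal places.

1028.28 hours

Total contributed: 9 + 42 + 48 + 33 + 17 + 19 + 7 + 31 + 16 = 222; total kept: 9 × 59 − 222 = 309.
The shared-notes effort pays out 0.36 × 9 × 222 = 719.28 in aggregate.
Group total = 309 + 719.28 = 1028.28.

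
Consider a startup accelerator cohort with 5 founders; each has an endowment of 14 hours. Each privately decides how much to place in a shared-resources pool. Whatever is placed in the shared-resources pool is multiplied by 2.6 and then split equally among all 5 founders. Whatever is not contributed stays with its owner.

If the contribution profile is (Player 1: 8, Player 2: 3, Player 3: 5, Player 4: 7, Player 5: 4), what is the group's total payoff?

113.20 hours

Total contributed: 8 + 3 + 5 + 7 + 4 = 27; total kept: 5 × 14 − 27 = 43.
The shared-resources pool pays out 2.6 × 27 = 70.20 in aggregate.
Group total = 43 + 70.20 = 113.20.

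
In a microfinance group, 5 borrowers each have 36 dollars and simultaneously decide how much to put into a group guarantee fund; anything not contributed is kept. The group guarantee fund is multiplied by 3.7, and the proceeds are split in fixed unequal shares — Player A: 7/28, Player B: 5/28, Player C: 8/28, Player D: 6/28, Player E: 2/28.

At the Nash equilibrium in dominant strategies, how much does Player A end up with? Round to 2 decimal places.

For player j, contributing a unit is worthwhile iff 3.7 × (j's share) ≥ 1, i.e. iff j's share is at least 0.2703.
Player C alone (share 8/28) is above the threshold, contributing 36; the remaining 4 contribute 0. Total contributed: 36.
Player A keeps 36 and receives 3.7 × 36 × 7/28 = 33.30 from the group guarantee fund, for a payoff of 69.30.

69.30 dollars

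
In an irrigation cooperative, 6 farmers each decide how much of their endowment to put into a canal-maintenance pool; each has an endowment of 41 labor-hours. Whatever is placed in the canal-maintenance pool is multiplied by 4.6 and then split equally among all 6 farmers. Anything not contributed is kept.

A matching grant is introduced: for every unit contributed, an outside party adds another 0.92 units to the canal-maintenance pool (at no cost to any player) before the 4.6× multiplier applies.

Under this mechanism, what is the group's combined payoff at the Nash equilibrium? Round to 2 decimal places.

2172.67 labor-hours

Under the mechanism each unit contributed yields 4.6 × 1.92 / 6 = 1.4720 back to its contributor per unit of net cost, which exceeds 1, making full contribution the dominant choice for everyone.
At the Nash equilibrium everyone contributes 41. Group total payoff = 4.6 × 1.92 × 246 = 2172.67.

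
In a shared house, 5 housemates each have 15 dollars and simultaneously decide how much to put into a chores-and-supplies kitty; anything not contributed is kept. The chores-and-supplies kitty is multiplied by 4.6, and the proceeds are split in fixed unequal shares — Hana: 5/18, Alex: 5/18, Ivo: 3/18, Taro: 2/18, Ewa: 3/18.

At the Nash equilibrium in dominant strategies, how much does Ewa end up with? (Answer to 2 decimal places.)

38.00 dollars

A player with share s gets back 4.6·s per unit contributed, so full contribution is dominant for anyone with s > 1/4.6 = 0.2174 and zero contribution is dominant for anyone below.
The shares above 0.2174 belong to Hana and Alex, contributing 15 each; the remaining 3 contribute 0. Total contributed: 30.
Ewa keeps 15 and receives 4.6 × 30 × 3/18 = 23.00 from the chores-and-supplies kitty, for a payoff of 38.00.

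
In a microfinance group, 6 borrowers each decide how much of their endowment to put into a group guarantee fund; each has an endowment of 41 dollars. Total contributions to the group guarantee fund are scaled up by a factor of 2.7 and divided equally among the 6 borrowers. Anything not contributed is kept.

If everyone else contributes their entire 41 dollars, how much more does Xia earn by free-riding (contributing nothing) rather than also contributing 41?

Switching from a contribution of 41 to 0 lets Xia keep an extra 41 dollars, but lowers the group guarantee fund by 41, which costs Xia their own share of that drop: 2.7/6 × 41 = 18.45.
Net gain = 41 − 18.45 = 22.55. The private return per contributed unit (0.4500) is below 1, so free-riding is indeed the best response regardless of what the others do.

22.55 dollars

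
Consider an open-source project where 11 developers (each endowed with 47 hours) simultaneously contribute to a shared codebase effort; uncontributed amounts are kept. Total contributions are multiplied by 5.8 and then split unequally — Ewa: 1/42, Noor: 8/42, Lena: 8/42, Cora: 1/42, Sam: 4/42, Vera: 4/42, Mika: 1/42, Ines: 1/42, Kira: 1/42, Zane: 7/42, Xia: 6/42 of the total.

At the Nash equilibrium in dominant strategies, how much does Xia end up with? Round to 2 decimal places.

For player j, contributing a unit is worthwhile iff 5.8 × (j's share) ≥ 1, i.e. iff j's share is at least 0.1724.
Noor and Lena clear that bar, contributing 47 each; the remaining 9 contribute 0. Total contributed: 94.
Xia keeps 47 and receives 5.8 × 94 × 6/42 = 77.89 from the shared codebase effort, for a payoff of 124.89.

124.89 hours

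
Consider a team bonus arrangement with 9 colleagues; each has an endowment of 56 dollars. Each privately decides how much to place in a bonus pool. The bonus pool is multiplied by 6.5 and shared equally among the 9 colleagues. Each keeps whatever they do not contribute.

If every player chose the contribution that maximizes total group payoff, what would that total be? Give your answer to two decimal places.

Each contributed unit returns 6.500 to the group as a whole (0.7222 to each of 9 players), which exceeds 1, so the social optimum is full contribution: group total = 6.500 × 504 = 3276.00.

3276.00 dollars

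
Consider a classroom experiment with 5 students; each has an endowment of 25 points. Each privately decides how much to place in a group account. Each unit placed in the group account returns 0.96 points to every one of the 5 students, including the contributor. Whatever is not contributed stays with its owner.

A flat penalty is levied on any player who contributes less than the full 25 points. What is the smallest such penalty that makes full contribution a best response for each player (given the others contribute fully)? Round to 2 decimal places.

Given the others contribute fully, the best deviation is to contribute 0 (any partial contribution still incurs the fine and gives up units whose private return 0.96 is below 1).
Deviating from 25 to 0 saves 25 points but forfeits the deviator's share of the drop in the group account: 0.96 × 25 = 24.00.
So the deviation gain is 25 − 24.00 = 1.00, and the fine must be at least 1.00 points to wipe it out.

1.00 points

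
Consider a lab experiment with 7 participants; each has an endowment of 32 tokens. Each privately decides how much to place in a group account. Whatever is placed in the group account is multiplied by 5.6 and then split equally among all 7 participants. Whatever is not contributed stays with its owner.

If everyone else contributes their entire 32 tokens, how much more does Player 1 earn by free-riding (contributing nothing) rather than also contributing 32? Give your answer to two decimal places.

6.40 tokens

Switching from a contribution of 32 to 0 lets Player 1 keep an extra 32 tokens, but lowers the group account by 32, which costs Player 1 their own share of that drop: 5.6/7 × 32 = 25.60.
Net gain = 32 − 25.60 = 6.40. The private return per contributed unit (0.8000) is below 1, so free-riding is indeed the best response regardless of what the others do.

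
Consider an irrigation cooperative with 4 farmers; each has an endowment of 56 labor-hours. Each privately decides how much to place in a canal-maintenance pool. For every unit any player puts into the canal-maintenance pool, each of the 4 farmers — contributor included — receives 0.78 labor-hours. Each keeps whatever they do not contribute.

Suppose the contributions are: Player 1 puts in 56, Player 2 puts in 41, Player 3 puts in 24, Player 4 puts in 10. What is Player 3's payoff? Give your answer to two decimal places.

Total contributed: 56 + 41 + 24 + 10 = 131.
Each receives 0.78 × 131 = 102.18 from the canal-maintenance pool.
Player 3 keeps 56 − 24 = 32, so Player 3's payoff is 32 + 102.18 = 134.18.

134.18 labor-hours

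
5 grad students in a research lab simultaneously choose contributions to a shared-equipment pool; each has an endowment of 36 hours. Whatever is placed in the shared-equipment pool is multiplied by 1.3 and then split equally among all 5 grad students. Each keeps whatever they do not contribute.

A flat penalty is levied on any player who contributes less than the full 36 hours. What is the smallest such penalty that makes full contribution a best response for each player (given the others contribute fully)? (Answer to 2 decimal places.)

26.64 hours

Given the others contribute fully, the best deviation is to contribute 0 (any partial contribution still incurs the fine and gives up units whose private return 0.2600 is below 1).
Deviating from 36 to 0 saves 36 hours but forfeits the deviator's share of the drop in the shared-equipment pool: 1.3/5 × 36 = 9.36.
So the deviation gain is 36 − 9.36 = 26.64, and the fine must be at least 26.64 hours to wipe it out.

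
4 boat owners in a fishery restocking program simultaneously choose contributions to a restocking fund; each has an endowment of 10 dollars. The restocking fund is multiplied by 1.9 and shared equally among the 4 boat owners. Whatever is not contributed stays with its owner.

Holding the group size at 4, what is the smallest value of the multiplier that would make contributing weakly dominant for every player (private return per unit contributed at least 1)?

A contributed unit returns (multiplier)/4 to its contributor.
This reaches 1 exactly when the multiplier is 4.

4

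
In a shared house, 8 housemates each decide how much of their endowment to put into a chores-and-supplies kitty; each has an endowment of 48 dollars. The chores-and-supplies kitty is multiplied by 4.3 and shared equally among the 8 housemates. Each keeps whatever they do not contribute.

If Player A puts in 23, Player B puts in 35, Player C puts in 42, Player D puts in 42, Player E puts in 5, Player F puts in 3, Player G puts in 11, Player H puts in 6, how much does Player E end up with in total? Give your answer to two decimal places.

Total contributed: 23 + 35 + 42 + 42 + 5 + 3 + 11 + 6 = 167.
Each receives 4.3 × 167 / 8 = 89.76 from the chores-and-supplies kitty.
Player E keeps 48 − 5 = 43, so Player E's payoff is 43 + 89.76 = 132.76.

132.76 dollars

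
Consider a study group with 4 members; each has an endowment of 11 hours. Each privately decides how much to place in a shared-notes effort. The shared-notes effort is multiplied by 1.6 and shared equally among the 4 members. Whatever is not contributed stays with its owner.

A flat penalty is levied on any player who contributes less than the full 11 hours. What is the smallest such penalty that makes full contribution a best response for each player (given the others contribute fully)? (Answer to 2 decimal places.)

Given the others contribute fully, the best deviation is to contribute 0 (any partial contribution still incurs the fine and gives up units whose private return 0.4000 is below 1).
Deviating from 11 to 0 saves 11 hours but forfeits the deviator's share of the drop in the shared-notes effort: 1.6/4 × 11 = 4.40.
So the deviation gain is 11 − 4.40 = 6.60, and the fine must be at least 6.60 hours to wipe it out.

6.60 hours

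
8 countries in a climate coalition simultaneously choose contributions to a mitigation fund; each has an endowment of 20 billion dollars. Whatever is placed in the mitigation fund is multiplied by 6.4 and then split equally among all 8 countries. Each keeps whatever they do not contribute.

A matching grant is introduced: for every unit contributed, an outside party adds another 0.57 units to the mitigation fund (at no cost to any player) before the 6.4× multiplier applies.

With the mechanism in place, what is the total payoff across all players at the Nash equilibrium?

The effective private return per unit is now 6.4 × 1.57 / 8 = 1.2560 > 1, so every player's dominant strategy flips to full contribution.
At the Nash equilibrium everyone contributes 20. Group total payoff = 6.4 × 1.57 × 160 = 1607.68.

1607.68 billion dollars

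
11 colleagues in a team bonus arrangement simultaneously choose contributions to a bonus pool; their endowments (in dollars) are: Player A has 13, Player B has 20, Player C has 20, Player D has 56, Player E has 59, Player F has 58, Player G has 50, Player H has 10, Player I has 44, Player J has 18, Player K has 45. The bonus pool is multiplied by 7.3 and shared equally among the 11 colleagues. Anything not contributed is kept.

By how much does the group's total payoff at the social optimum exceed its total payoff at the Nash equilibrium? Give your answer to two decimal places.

2475.90 dollars

The private return per contributed unit is 7.3/11 = 0.6636 < 1 for every player regardless of endowment, so the Nash equilibrium is zero contribution and the group total is Σ E_j = 13 + 20 + 20 + 56 + 59 + 58 + 50 + 10 + 44 + 18 + 45 = 393.
Each contributed unit returns 7.300 to the group, so the social optimum is full contribution by everyone: group total = 7.300 × 393 = 2868.90.
Efficiency loss = (7.300 − 1) × 393 = 2475.90.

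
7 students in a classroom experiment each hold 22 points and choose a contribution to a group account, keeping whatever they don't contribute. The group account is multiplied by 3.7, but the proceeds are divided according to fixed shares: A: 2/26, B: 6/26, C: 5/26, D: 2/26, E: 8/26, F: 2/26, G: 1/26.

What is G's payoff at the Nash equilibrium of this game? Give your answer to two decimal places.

25.13 points

Player j's private return per contributed unit is 3.7 × (j's share). Contributing is weakly dominant for j when that share is at least 1/3.7 = 0.2703, and contributing 0 is dominant otherwise.
The only share above 0.2703 is E's 8/26, contributing 22; the remaining 6 contribute 0. Total contributed: 22.
G keeps 22 and receives 3.7 × 22 × 1/26 = 3.13 from the group account, for a payoff of 25.13.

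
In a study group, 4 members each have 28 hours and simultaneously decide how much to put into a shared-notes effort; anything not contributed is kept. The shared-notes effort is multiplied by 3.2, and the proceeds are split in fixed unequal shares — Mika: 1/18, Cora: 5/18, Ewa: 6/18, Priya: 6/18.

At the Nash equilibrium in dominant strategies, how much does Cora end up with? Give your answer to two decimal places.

Each unit j contributes comes back to j as 3.2 × (j's share), so j prefers to contribute only if that share exceeds 1/3.2 = 0.3125; otherwise keeping the unit dominates.
Ewa and Priya clear that bar, contributing 28 each; the remaining 2 contribute 0. Total contributed: 56.
Cora keeps 28 and receives 3.2 × 56 × 5/18 = 49.78 from the shared-notes effort, for a payoff of 77.78.

77.78 hours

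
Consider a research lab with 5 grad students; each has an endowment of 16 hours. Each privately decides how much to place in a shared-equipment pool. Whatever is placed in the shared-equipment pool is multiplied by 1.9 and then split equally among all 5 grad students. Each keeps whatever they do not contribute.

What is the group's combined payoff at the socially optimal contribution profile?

152.00 hours

Each contributed unit returns 1.900 to the group as a whole (0.3800 to each of 5 players), which exceeds 1, so the social optimum is full contribution: group total = 1.900 × 80 = 152.00.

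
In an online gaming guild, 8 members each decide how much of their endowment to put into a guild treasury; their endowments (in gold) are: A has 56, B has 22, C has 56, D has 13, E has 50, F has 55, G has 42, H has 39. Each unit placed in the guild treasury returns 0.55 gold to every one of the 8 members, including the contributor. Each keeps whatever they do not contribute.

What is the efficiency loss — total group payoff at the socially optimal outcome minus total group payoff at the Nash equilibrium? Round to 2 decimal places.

1132.20 gold

The private return per contributed unit is 0.55 < 1 for everyone, so the Nash equilibrium is zero contribution and the group total is Σ E_j = 56 + 22 + 56 + 13 + 50 + 55 + 42 + 39 = 333.
Each contributed unit returns 4.400 to the group, so the social optimum is full contribution by everyone: group total = 4.400 × 333 = 1465.20.
Efficiency loss = (4.400 − 1) × 333 = 1132.20.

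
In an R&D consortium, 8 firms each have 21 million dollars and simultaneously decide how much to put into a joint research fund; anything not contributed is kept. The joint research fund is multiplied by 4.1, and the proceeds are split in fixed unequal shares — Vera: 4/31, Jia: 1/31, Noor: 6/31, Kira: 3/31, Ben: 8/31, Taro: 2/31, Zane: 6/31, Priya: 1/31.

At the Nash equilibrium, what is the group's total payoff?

A player with share s gets back 4.1·s per unit contributed, so full contribution is dominant for anyone with s > 1/4.1 = 0.2439 and zero contribution is dominant for anyone below.
Only Ben (8/31) clears that bar, contributing 21; the remaining 7 contribute 0. Total contributed: 21.
The joint research fund pays out 4.1 × 21 = 86.10 in total (split across the unequal shares, but the aggregate is all that matters for the group sum).
The 7 free-riders keep 21 each, adding 147. Group total = 147 + 86.10 = 233.10.

233.10 million dollars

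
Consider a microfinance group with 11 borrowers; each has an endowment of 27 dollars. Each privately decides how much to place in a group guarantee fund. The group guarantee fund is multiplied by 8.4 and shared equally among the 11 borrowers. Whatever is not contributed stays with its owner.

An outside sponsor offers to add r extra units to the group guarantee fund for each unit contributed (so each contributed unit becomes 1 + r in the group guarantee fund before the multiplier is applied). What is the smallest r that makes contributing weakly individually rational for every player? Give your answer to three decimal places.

With matching at rate r, one contributed unit becomes (1 + r) in the group guarantee fund and returns 8.4 × (1 + r) / 11 to the contributor.
Setting this equal to 1: 1 + r = 11/8.4 = 1.3095.
So the minimum matching rate is r = 1.3095 − 1 = 0.310.

0.310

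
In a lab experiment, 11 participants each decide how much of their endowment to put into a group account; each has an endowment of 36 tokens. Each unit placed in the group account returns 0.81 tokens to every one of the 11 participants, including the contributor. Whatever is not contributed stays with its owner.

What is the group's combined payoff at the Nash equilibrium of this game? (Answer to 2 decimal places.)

The private return per contributed unit is 0.81 < 1, so contributing 0 is dominant for every player. At the Nash equilibrium everyone keeps their 36, and the group total is 11 × 36 = 396.

396.00 tokens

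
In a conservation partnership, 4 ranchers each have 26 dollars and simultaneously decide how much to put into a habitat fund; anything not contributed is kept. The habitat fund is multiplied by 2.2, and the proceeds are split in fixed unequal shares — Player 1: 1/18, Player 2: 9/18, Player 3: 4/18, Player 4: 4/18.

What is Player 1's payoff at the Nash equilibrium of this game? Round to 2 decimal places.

Each unit j contributes comes back to j as 2.2 × (j's share), so j prefers to contribute only if that share exceeds 1/2.2 = 0.4545; otherwise keeping the unit dominates.
Player 2 alone (share 9/18) is above the threshold, contributing 26; the remaining 3 contribute 0. Total contributed: 26.
Player 1 keeps 26 and receives 2.2 × 26 × 1/18 = 3.18 from the habitat fund, for a payoff of 29.18.

29.18 dollars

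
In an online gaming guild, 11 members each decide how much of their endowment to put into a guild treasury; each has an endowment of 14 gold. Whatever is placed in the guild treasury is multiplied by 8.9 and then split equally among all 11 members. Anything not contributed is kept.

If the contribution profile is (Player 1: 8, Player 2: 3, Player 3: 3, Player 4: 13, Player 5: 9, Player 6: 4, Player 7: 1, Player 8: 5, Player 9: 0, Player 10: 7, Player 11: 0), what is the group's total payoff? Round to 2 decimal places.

572.70 gold

Total contributed: 8 + 3 + 3 + 13 + 9 + 4 + 1 + 5 + 0 + 7 + 0 = 53; total kept: 11 × 14 − 53 = 101.
The guild treasury pays out 8.9 × 53 = 471.70 in aggregate.
Group total = 101 + 471.70 = 572.70.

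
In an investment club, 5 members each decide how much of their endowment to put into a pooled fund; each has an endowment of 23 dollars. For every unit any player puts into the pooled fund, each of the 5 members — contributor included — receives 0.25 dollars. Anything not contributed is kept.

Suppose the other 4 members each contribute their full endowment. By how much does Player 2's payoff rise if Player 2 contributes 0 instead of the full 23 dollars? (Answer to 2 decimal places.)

17.25 dollars

Switching from a contribution of 23 to 0 lets Player 2 keep an extra 23 dollars, but lowers the pooled fund by 23, which costs Player 2 their own share of that drop: 0.25 × 23 = 5.75.
Net gain = 23 − 5.75 = 17.25. The private return per contributed unit (0.25) is below 1, so free-riding is indeed the best response regardless of what the others do.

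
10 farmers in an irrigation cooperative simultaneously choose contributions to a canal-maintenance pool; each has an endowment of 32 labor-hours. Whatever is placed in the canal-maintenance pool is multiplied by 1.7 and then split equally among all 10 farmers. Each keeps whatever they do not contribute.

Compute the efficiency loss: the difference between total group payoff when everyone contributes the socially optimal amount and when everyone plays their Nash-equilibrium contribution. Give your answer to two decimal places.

224.00 labor-hours

Each contributed unit returns 1.7/10 = 0.1700 to its contributor — below 1 — so contributing 0 is dominant for every player. At the Nash equilibrium everyone keeps their 32, and the group total is 10 × 32 = 320.
Each contributed unit returns 1.700 to the group as a whole (0.1700 to each of 10 players), which exceeds 1, so the social optimum is full contribution: group total = 1.700 × 320 = 544.00.
Efficiency loss = 544.00 − 320 = 224.00.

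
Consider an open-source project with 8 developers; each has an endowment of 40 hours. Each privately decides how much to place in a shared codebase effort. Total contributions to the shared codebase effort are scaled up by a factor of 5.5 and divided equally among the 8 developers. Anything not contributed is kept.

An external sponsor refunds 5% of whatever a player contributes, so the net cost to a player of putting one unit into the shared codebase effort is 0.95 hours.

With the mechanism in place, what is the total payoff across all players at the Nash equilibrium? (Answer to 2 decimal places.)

320.00 hours

Even with the mechanism, each unit contributed returns only (5.5/8) / 0.95 = 0.7237 per unit of net cost, so contributing nothing is still dominant.
At the Nash equilibrium no one contributes; group total payoff = 8 × 40 = 320.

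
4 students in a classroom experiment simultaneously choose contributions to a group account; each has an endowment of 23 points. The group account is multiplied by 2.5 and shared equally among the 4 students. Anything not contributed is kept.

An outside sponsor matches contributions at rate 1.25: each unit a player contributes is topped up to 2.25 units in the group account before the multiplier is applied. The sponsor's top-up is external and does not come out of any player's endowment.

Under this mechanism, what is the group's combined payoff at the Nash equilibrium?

517.50 points

The effective private return per unit is now 2.5 × 2.25 / 4 = 1.4063 > 1, so every player's dominant strategy flips to full contribution.
At the Nash equilibrium everyone contributes 23. Group total payoff = 2.5 × 2.25 × 92 = 517.50.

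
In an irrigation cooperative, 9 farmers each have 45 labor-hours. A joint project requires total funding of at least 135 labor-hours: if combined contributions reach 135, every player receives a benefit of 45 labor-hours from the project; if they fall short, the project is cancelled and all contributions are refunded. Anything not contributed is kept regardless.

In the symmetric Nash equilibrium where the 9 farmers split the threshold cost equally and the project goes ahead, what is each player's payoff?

Equal share of the threshold: 135/9 = 15.
At this profile no one gains by cutting their contribution: any cut drops the total below 135, the project is cancelled, contributions are refunded, and the deviator ends with 45, which is less than 45 − 15 + 45 = 75. Contributing more than 15 just wastes the excess. So contributing exactly 15 is a best response.
Each player's payoff: 45 − 15 + 45 = 75.

75 labor-hours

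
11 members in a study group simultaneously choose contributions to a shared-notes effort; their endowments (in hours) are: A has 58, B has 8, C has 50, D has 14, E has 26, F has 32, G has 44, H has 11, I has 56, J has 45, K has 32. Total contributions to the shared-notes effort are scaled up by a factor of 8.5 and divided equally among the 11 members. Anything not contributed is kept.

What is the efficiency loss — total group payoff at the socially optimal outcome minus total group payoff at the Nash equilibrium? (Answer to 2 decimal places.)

The private return per contributed unit is 8.5/11 = 0.7727 < 1 for every player regardless of endowment, so the Nash equilibrium is zero contribution and the group total is Σ E_j = 58 + 8 + 50 + 14 + 26 + 32 + 44 + 11 + 56 + 45 + 32 = 376.
Each contributed unit returns 8.500 to the group, so the social optimum is full contribution by everyone: group total = 8.500 × 376 = 3196.00.
Efficiency loss = (8.500 − 1) × 376 = 2820.00.

2820.00 hours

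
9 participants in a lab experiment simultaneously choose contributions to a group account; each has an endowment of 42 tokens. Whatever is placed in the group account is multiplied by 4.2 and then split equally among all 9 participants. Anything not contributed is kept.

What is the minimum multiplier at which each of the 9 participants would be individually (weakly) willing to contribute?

A contributed unit returns (multiplier)/9 to its contributor.
This reaches 1 exactly when the multiplier is 9.

9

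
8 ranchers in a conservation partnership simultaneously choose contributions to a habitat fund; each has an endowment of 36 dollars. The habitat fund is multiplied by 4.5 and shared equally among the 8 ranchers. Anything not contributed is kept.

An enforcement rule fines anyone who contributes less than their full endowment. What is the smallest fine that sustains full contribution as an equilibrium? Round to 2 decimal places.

Given the others contribute fully, the best deviation is to contribute 0 (any partial contribution still incurs the fine and gives up units whose private return 0.5625 is below 1).
Deviating from 36 to 0 saves 36 dollars but forfeits the deviator's share of the drop in the habitat fund: 4.5/8 × 36 = 20.25.
So the deviation gain is 36 − 20.25 = 15.75, and the fine must be at least 15.75 dollars to wipe it out.

15.75 dollars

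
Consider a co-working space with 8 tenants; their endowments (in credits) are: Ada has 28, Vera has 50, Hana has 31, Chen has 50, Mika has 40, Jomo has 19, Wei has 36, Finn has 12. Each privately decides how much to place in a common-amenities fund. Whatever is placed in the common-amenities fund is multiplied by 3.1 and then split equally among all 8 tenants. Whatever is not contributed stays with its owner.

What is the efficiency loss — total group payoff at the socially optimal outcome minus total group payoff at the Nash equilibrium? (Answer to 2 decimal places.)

558.60 credits

The private return per contributed unit is 3.1/8 = 0.3875 < 1 for every player regardless of endowment, so the Nash equilibrium is zero contribution and the group total is Σ E_j = 28 + 50 + 31 + 50 + 40 + 19 + 36 + 12 = 266.
Each contributed unit returns 3.100 to the group, so the social optimum is full contribution by everyone: group total = 3.100 × 266 = 824.60.
Efficiency loss = (3.100 − 1) × 266 = 558.60.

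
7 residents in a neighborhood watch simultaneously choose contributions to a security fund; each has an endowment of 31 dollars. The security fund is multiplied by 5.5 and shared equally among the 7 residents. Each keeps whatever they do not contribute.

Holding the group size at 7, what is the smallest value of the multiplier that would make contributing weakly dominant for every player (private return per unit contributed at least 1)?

A contributed unit returns (multiplier)/7 to its contributor.
This reaches 1 exactly when the multiplier is 7.

7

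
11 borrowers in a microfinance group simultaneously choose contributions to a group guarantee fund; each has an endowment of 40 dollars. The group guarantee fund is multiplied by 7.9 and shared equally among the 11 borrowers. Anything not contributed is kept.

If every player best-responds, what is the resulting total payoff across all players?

440.00 dollars

Each contributed unit returns 7.9/11 = 0.7182 to its contributor — below 1 — so contributing 0 is dominant for every player. At the Nash equilibrium everyone keeps their 40, and the group total is 11 × 40 = 440.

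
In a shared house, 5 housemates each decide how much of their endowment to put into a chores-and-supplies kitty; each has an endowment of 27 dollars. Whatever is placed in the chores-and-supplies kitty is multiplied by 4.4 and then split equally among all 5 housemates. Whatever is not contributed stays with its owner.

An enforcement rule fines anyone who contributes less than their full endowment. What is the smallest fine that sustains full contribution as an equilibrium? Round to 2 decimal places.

Given the others contribute fully, the best deviation is to contribute 0 (any partial contribution still incurs the fine and gives up units whose private return 0.8800 is below 1).
Deviating from 27 to 0 saves 27 dollars but forfeits the deviator's share of the drop in the chores-and-supplies kitty: 4.4/5 × 27 = 23.76.
So the deviation gain is 27 − 23.76 = 3.24, and the fine must be at least 3.24 dollars to wipe it out.

3.24 dollars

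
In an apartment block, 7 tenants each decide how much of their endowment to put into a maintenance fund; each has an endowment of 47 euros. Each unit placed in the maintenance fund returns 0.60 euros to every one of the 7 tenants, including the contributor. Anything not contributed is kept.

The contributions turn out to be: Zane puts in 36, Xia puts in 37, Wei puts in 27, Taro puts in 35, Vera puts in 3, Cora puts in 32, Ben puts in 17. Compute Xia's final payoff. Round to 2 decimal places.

122.20 euros

Total contributed: 36 + 37 + 27 + 35 + 3 + 32 + 17 = 187.
Each receives 0.60 × 187 = 112.20 from the maintenance fund.
Xia keeps 47 − 37 = 10, so Xia's payoff is 10 + 112.20 = 122.20.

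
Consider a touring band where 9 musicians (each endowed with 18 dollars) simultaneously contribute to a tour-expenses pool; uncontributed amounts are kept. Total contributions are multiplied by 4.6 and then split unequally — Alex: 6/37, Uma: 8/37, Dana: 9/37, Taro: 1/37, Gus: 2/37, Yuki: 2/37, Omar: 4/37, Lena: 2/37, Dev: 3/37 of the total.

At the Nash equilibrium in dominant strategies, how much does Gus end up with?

Player j's private return per contributed unit is 4.6 × (j's share). Contributing is weakly dominant for j when that share is at least 1/4.6 = 0.2174, and contributing 0 is dominant otherwise.
Only Dana (9/37) clears that bar, contributing 18; the remaining 8 contribute 0. Total contributed: 18.
Gus keeps 18 and receives 4.6 × 18 × 2/37 = 4.48 from the tour-expenses pool, for a payoff of 22.48.

22.48 dollars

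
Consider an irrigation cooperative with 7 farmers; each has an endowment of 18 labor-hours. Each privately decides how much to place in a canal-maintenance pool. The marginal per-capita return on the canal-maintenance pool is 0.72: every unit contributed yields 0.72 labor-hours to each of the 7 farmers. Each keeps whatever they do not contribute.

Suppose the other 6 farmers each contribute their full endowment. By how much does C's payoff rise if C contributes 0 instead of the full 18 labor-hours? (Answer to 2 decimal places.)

5.04 labor-hours

Switching from a contribution of 18 to 0 lets C keep an extra 18 labor-hours, but lowers the canal-maintenance pool by 18, which costs C their own share of that drop: 0.72 × 18 = 12.96.
Net gain = 18 − 12.96 = 5.04. The private return per contributed unit (0.72) is below 1, so free-riding is indeed the best response regardless of what the others do.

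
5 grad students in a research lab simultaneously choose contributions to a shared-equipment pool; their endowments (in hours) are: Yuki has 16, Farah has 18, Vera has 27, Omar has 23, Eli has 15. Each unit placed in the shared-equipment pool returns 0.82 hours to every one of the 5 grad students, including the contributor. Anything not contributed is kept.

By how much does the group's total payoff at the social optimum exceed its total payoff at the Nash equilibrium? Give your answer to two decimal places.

The private return per contributed unit is 0.82 < 1 for everyone, so the Nash equilibrium is zero contribution and the group total is Σ E_j = 16 + 18 + 27 + 23 + 15 = 99.
Each contributed unit returns 4.100 to the group, so the social optimum is full contribution by everyone: group total = 4.100 × 99 = 405.90.
Efficiency loss = (4.100 − 1) × 99 = 306.90.

306.90 hours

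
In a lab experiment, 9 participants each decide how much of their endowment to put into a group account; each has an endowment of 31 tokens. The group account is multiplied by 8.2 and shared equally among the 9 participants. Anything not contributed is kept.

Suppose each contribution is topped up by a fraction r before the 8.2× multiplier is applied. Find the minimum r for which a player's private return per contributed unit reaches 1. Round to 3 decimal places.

0.098

With matching at rate r, one contributed unit becomes (1 + r) in the group account and returns 8.2 × (1 + r) / 9 to the contributor.
Setting this equal to 1: 1 + r = 9/8.2 = 1.0976.
So the minimum matching rate is r = 1.0976 − 1 = 0.098.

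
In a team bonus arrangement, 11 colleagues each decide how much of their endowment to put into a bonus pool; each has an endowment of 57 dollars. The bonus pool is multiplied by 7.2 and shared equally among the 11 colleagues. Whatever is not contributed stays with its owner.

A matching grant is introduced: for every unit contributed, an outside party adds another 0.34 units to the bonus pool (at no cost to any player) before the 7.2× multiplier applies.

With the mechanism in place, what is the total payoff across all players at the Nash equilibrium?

627.00 dollars

With the mechanism, a contributed unit returns 7.2 × 1.34 / 11 = 0.8771 per unit of net cost — still below 1 — so contributing 0 remains dominant for every player.
Everyone keeps their endowment and the group total is 11 × 57 = 627.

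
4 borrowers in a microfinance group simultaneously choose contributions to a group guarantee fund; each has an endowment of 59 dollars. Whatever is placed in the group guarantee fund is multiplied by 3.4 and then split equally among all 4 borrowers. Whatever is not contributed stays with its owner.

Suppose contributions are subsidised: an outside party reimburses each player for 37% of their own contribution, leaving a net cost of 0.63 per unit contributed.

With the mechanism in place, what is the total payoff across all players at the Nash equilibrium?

889.72 dollars

With the mechanism, a contributed unit returns (3.4/4) / 0.63 = 1.3492 per unit of net cost to the contributor — now above 1 — so contributing fully is weakly dominant for every player.
So the Nash equilibrium is full contribution by all 4; the group earns 4 × (59 × 0.37 + 3.4 × 59) = 889.72.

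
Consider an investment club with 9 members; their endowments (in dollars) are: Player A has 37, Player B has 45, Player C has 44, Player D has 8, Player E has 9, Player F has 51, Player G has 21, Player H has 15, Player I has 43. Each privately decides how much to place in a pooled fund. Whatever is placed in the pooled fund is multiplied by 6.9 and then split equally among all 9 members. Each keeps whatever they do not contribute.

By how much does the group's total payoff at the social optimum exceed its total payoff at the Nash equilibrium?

The private return per contributed unit is 6.9/9 = 0.7667 < 1 for every player regardless of endowment, so the Nash equilibrium is zero contribution and the group total is Σ E_j = 37 + 45 + 44 + 8 + 9 + 51 + 21 + 15 + 43 = 273.
Each contributed unit returns 6.900 to the group, so the social optimum is full contribution by everyone: group total = 6.900 × 273 = 1883.70.
Efficiency loss = (6.900 − 1) × 273 = 1610.70.

1610.70 dollars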